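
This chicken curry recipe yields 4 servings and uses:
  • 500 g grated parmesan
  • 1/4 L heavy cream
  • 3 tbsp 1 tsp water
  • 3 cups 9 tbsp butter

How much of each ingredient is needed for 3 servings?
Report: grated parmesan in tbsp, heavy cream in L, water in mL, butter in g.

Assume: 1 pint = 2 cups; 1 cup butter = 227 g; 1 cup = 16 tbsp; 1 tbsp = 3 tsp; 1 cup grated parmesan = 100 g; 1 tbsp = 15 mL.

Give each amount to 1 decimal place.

Scaling factor: 3/4 = 0.75.
grated parmesan: 500 g × 3/4 ÷ 100 g/cup × 16 tbsp/cup = 60.0 tbsp
heavy cream: 0.25 L × 3/4 ≈ 0.2 L
water: (3 tbsp + 1 tsp = 10/3 tbsp) × 3/4 × 15 mL/tbsp = 37.5 mL
butter: (3 cup + 9 tbsp = 3.5625 cup) × 3/4 × 227 g/cup ≈ 606.5 g

grated parmesan: 60.0 tbsp; heavy cream: 0.2 L; water: 37.5 mL; butter: 606.5 g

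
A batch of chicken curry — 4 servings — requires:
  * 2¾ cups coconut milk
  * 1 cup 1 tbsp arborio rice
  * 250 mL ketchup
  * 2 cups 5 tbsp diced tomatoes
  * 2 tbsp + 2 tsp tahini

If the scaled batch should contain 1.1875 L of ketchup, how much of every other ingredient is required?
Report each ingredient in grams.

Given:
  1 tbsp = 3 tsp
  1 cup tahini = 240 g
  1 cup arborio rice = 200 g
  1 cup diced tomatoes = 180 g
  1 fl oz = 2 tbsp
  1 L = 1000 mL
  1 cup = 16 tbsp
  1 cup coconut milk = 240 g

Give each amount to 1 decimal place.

coconut milk: 3135.0 g; arborio rice: 1009.4 g; diced tomatoes: 1977.2 g; tahini: 190.0 g

The original recipe has 0.25 L of ketchup, so the scaling factor is 1.1875 ÷ 0.25 = 19/4 = 4.75.
coconut milk: 2.75 cup × 19/4 × 240 g/cup = 3135.0 g
arborio rice: (1 cup + 1 tbsp = 1.0625 cup) × 19/4 × 200 g/cup ≈ 1009.4 g
diced tomatoes: (2 cup + 5 tbsp = 2.3125 cup) × 19/4 × 180 g/cup ≈ 1977.2 g
tahini: (2 tbsp + 2 tsp = 8/3 tbsp) × 19/4 ÷ 16 tbsp/cup × 240 g/cup = 190.0 g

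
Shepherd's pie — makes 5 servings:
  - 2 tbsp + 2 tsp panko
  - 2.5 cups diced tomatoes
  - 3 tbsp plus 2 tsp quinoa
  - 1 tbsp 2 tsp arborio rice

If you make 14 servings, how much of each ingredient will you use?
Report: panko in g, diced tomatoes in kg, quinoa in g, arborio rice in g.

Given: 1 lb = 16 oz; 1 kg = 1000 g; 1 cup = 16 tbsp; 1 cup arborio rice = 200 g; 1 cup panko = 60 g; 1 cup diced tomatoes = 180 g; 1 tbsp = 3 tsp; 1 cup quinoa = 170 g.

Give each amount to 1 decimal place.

panko: 28.0 g; diced tomatoes: 1.3 kg; quinoa: 109.1 g; arborio rice: 58.3 g

Scaling factor: 14/5 = 2.8.
panko: (2 tbsp + 2 tsp = 8/3 tbsp) × 14/5 ÷ 16 tbsp/cup × 60 g/cup = 28.0 g
diced tomatoes: 2.5 cup × 14/5 × 180 g/cup ÷ 1000 g/kg ≈ 1.3 kg
quinoa: (3 tbsp + 2 tsp = 11/3 tbsp) × 14/5 ÷ 16 tbsp/cup × 170 g/cup ≈ 109.1 g
arborio rice: (1 tbsp + 2 tsp = 5/3 tbsp) × 14/5 ÷ 16 tbsp/cup × 200 g/cup ≈ 58.3 g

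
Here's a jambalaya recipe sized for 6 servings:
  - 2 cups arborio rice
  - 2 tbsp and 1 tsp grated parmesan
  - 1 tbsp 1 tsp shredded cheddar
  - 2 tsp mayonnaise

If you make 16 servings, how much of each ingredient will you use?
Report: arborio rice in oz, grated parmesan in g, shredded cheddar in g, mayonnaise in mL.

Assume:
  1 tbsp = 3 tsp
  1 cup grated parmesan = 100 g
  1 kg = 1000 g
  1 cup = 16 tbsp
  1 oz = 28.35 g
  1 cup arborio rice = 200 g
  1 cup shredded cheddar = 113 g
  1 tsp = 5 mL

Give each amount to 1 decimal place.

arborio rice: 37.6 oz; grated parmesan: 38.9 g; shredded cheddar: 25.1 g; mayonnaise: 26.7 mL

Scaling factor: 16/6 = 8/3.
arborio rice: 2 cup × 8/3 × 200 g/cup ÷ 28.35 g/oz ≈ 37.6 oz
grated parmesan: (2 tbsp + 1 tsp = 7/3 tbsp) × 8/3 ÷ 16 tbsp/cup × 100 g/cup ≈ 38.9 g
shredded cheddar: (1 tbsp + 1 tsp = 4/3 tbsp) × 8/3 ÷ 16 tbsp/cup × 113 g/cup ≈ 25.1 g
mayonnaise: 2 tsp × 8/3 × 5 mL/tsp ≈ 26.7 mL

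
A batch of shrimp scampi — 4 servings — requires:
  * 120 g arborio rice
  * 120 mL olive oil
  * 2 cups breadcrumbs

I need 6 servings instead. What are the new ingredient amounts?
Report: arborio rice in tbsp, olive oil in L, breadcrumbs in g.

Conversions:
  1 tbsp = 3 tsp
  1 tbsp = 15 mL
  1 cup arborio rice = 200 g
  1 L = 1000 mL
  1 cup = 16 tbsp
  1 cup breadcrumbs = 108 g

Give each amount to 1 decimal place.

arborio rice: 14.4 tbsp; olive oil: 0.2 L; breadcrumbs: 324.0 g

Scaling factor: 6/4 = 3/2 = 1.5.
arborio rice: 120 g × 3/2 ÷ 200 g/cup × 16 tbsp/cup = 14.4 tbsp
olive oil: 120 mL × 3/2 ÷ 1000 mL/L ≈ 0.2 L
breadcrumbs: 2 cup × 3/2 × 108 g/cup = 324.0 g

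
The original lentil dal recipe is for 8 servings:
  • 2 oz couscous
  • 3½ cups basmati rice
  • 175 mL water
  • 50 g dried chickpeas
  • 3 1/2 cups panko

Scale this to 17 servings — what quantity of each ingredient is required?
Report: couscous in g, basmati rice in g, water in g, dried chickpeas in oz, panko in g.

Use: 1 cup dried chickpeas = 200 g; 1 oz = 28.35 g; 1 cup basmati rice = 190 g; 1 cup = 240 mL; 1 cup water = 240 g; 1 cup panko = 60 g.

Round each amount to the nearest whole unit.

Scaling factor: 17/8 = 2.125.
couscous: 2 oz × 17/8 × 28.35 g/oz ≈ 120 g
basmati rice: 3.5 cup × 17/8 × 190 g/cup ≈ 1413 g
water: 175 mL × 17/8 ÷ 240 mL/cup × 240 g/cup ≈ 372 g
dried chickpeas: 50 g × 17/8 ÷ 28.35 g/oz ≈ 4 oz
panko: 3.5 cup × 17/8 × 60 g/cup ≈ 446 g

couscous: 120 g; basmati rice: 1413 g; water: 372 g; dried chickpeas: 4 oz; panko: 446 g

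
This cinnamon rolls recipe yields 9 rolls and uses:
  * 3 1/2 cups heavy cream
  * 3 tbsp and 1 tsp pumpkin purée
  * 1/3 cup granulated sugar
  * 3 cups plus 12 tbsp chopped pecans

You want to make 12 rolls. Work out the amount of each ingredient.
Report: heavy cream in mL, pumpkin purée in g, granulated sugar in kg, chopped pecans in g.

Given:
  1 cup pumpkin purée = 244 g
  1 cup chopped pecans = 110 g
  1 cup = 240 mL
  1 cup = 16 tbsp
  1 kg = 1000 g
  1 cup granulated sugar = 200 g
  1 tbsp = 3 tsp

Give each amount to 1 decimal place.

heavy cream: 1120.0 mL; pumpkin purée: 67.8 g; granulated sugar: 0.1 kg; chopped pecans: 550.0 g

Scaling factor: 12/9 = 4/3.
heavy cream: 3.5 cup × 4/3 × 240 mL/cup = 1120.0 mL
pumpkin purée: (3 tbsp + 1 tsp = 10/3 tbsp) × 4/3 ÷ 16 tbsp/cup × 244 g/cup ≈ 67.8 g
granulated sugar: 1/3 cup × 4/3 × 200 g/cup ÷ 1000 g/kg ≈ 0.1 kg
chopped pecans: (3 cup + 12 tbsp = 3.75 cup) × 4/3 × 110 g/cup = 550.0 g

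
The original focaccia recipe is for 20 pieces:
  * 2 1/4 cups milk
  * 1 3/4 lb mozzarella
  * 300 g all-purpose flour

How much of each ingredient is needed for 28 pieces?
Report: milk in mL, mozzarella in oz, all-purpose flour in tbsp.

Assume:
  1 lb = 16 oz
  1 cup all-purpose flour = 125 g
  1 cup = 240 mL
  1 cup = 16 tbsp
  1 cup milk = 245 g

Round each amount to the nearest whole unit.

milk: 756 mL; mozzarella: 39 oz; all-purpose flour: 54 tbsp

Scaling factor: 28/20 = 7/5 = 1.4.
milk: 2.25 cup × 7/5 × 240 mL/cup = 756 mL
mozzarella: 1.75 lb × 7/5 × 16 oz/lb ≈ 39 oz
all-purpose flour: 300 g × 7/5 ÷ 125 g/cup × 16 tbsp/cup ≈ 54 tbsp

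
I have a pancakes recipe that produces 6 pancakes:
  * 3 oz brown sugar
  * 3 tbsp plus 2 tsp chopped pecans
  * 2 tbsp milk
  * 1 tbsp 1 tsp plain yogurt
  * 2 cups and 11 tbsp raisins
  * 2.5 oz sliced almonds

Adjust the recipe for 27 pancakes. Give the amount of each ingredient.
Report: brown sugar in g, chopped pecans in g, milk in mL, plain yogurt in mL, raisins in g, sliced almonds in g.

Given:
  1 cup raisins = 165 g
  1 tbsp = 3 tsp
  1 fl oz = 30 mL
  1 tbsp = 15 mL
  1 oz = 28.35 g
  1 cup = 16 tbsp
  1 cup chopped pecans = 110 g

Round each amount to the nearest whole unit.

Scaling factor: 27/6 = 9/2 = 4.5.
brown sugar: 3 oz × 9/2 × 28.35 g/oz ≈ 383 g
chopped pecans: (3 tbsp + 2 tsp = 11/3 tbsp) × 9/2 ÷ 16 tbsp/cup × 110 g/cup ≈ 113 g
milk: 2 tbsp × 9/2 × 15 mL/tbsp = 135 mL
plain yogurt: (1 tbsp + 1 tsp = 4/3 tbsp) × 9/2 × 15 mL/tbsp = 90 mL
raisins: (2 cup + 11 tbsp = 2.6875 cup) × 9/2 × 165 g/cup ≈ 1995 g
sliced almonds: 2.5 oz × 9/2 × 28.35 g/oz ≈ 319 g

brown sugar: 383 g; chopped pecans: 113 g; milk: 135 mL; plain yogurt: 90 mL; raisins: 1995 g; sliced almonds: 319 g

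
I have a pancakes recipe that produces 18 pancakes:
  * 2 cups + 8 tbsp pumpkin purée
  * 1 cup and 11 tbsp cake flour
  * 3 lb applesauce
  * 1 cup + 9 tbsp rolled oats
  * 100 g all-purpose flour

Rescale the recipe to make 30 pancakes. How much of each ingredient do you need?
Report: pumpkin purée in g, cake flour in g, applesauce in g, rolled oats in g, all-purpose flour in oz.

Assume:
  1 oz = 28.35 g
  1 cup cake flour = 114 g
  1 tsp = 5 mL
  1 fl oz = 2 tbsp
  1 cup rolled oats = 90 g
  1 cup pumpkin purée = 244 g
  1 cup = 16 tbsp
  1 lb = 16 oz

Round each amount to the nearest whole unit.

Scaling factor: 30/18 = 5/3.
pumpkin purée: (2 cup + 8 tbsp = 2.5 cup) × 5/3 × 244 g/cup ≈ 1017 g
cake flour: (1 cup + 11 tbsp = 1.6875 cup) × 5/3 × 114 g/cup ≈ 321 g
applesauce: 3 lb × 5/3 × 16 oz/lb × 28.35 g/oz = 2268 g
rolled oats: (1 cup + 9 tbsp = 1.5625 cup) × 5/3 × 90 g/cup ≈ 234 g
all-purpose flour: 100 g × 5/3 ÷ 28.35 g/oz ≈ 6 oz

pumpkin purée: 1017 g; cake flour: 321 g; applesauce: 2268 g; rolled oats: 234 g; all-purpose flour: 6 oz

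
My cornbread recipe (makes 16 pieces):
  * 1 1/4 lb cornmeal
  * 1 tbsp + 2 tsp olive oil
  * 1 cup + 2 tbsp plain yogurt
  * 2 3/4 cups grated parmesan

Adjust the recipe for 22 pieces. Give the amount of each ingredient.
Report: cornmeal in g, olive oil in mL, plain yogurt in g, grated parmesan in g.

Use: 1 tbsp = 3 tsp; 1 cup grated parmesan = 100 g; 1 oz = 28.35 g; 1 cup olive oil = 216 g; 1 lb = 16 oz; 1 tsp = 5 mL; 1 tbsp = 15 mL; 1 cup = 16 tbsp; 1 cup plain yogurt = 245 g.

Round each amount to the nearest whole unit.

cornmeal: 780 g; olive oil: 34 mL; plain yogurt: 379 g; grated parmesan: 378 g

Scaling factor: 22/16 = 11/8 = 1.375.
cornmeal: 1.25 lb × 11/8 × 16 oz/lb × 28.35 g/oz ≈ 780 g
olive oil: (1 tbsp + 2 tsp = 5/3 tbsp) × 11/8 × 15 mL/tbsp ≈ 34 mL
plain yogurt: (1 cup + 2 tbsp = 1.125 cup) × 11/8 × 245 g/cup ≈ 379 g
grated parmesan: 2.75 cup × 11/8 × 100 g/cup ≈ 378 g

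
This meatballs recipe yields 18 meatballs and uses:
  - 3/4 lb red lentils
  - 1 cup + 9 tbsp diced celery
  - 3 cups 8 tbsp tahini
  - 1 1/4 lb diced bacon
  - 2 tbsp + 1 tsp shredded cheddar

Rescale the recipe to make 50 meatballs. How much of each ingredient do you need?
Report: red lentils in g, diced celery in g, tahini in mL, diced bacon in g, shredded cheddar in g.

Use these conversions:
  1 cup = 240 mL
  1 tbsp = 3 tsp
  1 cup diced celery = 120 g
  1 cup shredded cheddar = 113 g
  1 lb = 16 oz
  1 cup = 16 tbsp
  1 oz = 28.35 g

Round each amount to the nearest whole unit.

red lentils: 945 g; diced celery: 521 g; tahini: 2333 mL; diced bacon: 1575 g; shredded cheddar: 46 g

Scaling factor: 50/18 = 25/9.
red lentils: 0.75 lb × 25/9 × 16 oz/lb × 28.35 g/oz = 945 g
diced celery: (1 cup + 9 tbsp = 1.5625 cup) × 25/9 × 120 g/cup ≈ 521 g
tahini: (3 cup + 8 tbsp = 3.5 cup) × 25/9 × 240 mL/cup ≈ 2333 mL
diced bacon: 1.25 lb × 25/9 × 16 oz/lb × 28.35 g/oz = 1575 g
shredded cheddar: (2 tbsp + 1 tsp = 7/3 tbsp) × 25/9 ÷ 16 tbsp/cup × 113 g/cup ≈ 46 g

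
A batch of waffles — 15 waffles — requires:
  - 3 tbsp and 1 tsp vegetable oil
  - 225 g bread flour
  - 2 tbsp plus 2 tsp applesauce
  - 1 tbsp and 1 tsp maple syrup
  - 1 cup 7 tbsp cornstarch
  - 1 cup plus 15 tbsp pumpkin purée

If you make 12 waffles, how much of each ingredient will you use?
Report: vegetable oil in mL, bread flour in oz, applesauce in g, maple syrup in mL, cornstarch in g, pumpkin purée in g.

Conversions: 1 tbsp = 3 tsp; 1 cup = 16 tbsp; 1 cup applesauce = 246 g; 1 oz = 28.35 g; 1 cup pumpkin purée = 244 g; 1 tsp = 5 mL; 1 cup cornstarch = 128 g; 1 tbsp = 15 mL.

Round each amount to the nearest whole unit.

vegetable oil: 40 mL; bread flour: 6 oz; applesauce: 33 g; maple syrup: 16 mL; cornstarch: 147 g; pumpkin purée: 378 g

Scaling factor: 12/15 = 4/5 = 0.8.
vegetable oil: (3 tbsp + 1 tsp = 10/3 tbsp) × 4/5 × 15 mL/tbsp = 40 mL
bread flour: 225 g × 4/5 ÷ 28.35 g/oz ≈ 6 oz
applesauce: (2 tbsp + 2 tsp = 8/3 tbsp) × 4/5 ÷ 16 tbsp/cup × 246 g/cup ≈ 33 g
maple syrup: (1 tbsp + 1 tsp = 4/3 tbsp) × 4/5 × 15 mL/tbsp = 16 mL
cornstarch: (1 cup + 7 tbsp = 1.4375 cup) × 4/5 × 128 g/cup ≈ 147 g
pumpkin purée: (1 cup + 15 tbsp = 1.9375 cup) × 4/5 × 244 g/cup ≈ 378 g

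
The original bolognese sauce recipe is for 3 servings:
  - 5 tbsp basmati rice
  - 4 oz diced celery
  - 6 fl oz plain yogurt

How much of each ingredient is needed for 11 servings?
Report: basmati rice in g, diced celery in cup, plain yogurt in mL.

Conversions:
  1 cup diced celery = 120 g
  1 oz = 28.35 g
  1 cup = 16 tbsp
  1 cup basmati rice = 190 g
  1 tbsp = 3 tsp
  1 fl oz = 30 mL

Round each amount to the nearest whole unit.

basmati rice: 218 g; diced celery: 3 cup; plain yogurt: 660 mL

Scaling factor: 11/3.
basmati rice: 5 tbsp × 11/3 ÷ 16 tbsp/cup × 190 g/cup ≈ 218 g
diced celery: 4 oz × 11/3 × 28.35 g/oz ÷ 120 g/cup ≈ 3 cup
plain yogurt: 6 fl oz × 11/3 × 30 mL/fl oz = 660 mL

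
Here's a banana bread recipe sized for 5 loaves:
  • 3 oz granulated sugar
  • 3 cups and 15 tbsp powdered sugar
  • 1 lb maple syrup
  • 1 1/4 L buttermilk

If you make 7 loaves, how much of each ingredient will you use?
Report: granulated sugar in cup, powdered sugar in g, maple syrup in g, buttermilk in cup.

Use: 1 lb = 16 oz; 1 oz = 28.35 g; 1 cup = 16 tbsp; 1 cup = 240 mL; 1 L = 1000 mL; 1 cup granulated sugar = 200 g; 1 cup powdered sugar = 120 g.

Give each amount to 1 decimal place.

granulated sugar: 0.6 cup; powdered sugar: 661.5 g; maple syrup: 635.0 g; buttermilk: 7.3 cup

Scaling factor: 7/5 = 1.4.
granulated sugar: 3 oz × 7/5 × 28.35 g/oz ÷ 200 g/cup ≈ 0.6 cup
powdered sugar: (3 cup + 15 tbsp = 3.9375 cup) × 7/5 × 120 g/cup = 661.5 g
maple syrup: 1 lb × 7/5 × 16 oz/lb × 28.35 g/oz ≈ 635.0 g
buttermilk: 1.25 L × 7/5 × 1000 mL/L ÷ 240 mL/cup ≈ 7.3 cup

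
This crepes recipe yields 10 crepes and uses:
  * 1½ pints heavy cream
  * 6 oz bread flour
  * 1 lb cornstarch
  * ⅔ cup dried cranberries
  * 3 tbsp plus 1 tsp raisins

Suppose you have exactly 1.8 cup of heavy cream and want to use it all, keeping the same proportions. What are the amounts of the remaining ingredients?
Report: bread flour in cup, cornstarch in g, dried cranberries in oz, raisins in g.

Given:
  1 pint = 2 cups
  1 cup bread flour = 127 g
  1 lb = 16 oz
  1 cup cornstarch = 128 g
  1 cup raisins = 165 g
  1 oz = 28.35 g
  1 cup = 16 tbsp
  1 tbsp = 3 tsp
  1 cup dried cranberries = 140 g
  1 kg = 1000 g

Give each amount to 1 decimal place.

bread flour: 0.8 cup; cornstarch: 272.2 g; dried cranberries: 2.0 oz; raisins: 20.6 g

The original recipe has 3 cup of heavy cream, so the scaling factor is 1.8 ÷ 3 = 3/5 = 0.6.
bread flour: 6 oz × 3/5 × 28.35 g/oz ÷ 127 g/cup ≈ 0.8 cup
cornstarch: 1 lb × 3/5 × 16 oz/lb × 28.35 g/oz ≈ 272.2 g
dried cranberries: 2/3 cup × 3/5 × 140 g/cup ÷ 28.35 g/oz ≈ 2.0 oz
raisins: (3 tbsp + 1 tsp = 10/3 tbsp) × 3/5 ÷ 16 tbsp/cup × 165 g/cup ≈ 20.6 g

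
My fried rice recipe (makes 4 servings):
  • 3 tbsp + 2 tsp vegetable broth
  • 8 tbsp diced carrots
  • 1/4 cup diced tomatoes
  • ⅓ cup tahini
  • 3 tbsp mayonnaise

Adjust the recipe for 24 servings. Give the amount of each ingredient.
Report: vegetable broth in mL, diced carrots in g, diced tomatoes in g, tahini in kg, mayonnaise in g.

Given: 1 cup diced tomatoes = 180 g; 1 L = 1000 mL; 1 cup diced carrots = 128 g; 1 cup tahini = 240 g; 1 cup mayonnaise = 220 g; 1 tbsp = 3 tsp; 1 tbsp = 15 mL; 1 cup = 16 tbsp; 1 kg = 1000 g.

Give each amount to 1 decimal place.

vegetable broth: 330.0 mL; diced carrots: 384.0 g; diced tomatoes: 270.0 g; tahini: 0.5 kg; mayonnaise: 247.5 g

Scaling factor: 24/4 = 6.
vegetable broth: (3 tbsp + 2 tsp = 11/3 tbsp) × 6 × 15 mL/tbsp = 330.0 mL
diced carrots: 8 tbsp × 6 ÷ 16 tbsp/cup × 128 g/cup = 384.0 g
diced tomatoes: 0.25 cup × 6 × 180 g/cup = 270.0 g
tahini: 1/3 cup × 6 × 240 g/cup ÷ 1000 g/kg ≈ 0.5 kg
mayonnaise: 3 tbsp × 6 ÷ 16 tbsp/cup × 220 g/cup = 247.5 g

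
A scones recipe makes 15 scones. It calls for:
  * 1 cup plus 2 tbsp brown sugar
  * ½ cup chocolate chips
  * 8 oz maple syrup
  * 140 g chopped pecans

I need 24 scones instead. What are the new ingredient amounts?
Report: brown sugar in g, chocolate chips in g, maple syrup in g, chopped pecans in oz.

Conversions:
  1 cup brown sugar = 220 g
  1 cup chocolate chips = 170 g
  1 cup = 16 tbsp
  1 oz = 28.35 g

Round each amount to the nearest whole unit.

brown sugar: 396 g; chocolate chips: 136 g; maple syrup: 363 g; chopped pecans: 8 oz

Scaling factor: 24/15 = 8/5 = 1.6.
brown sugar: (1 cup + 2 tbsp = 1.125 cup) × 8/5 × 220 g/cup = 396 g
chocolate chips: 0.5 cup × 8/5 × 170 g/cup = 136 g
maple syrup: 8 oz × 8/5 × 28.35 g/oz ≈ 363 g
chopped pecans: 140 g × 8/5 ÷ 28.35 g/oz ≈ 8 oz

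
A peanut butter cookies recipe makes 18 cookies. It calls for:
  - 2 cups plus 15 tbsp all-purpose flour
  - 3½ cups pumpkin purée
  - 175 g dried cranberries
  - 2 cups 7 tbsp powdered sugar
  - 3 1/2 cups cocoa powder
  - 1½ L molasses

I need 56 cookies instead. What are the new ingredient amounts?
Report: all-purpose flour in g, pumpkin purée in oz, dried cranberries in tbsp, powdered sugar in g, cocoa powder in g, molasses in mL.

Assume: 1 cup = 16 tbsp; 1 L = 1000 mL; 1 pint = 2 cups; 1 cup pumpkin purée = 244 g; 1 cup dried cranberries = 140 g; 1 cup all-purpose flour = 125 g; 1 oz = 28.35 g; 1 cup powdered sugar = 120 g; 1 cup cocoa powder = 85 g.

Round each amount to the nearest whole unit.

all-purpose flour: 1142 g; pumpkin purée: 94 oz; dried cranberries: 62 tbsp; powdered sugar: 910 g; cocoa powder: 926 g; molasses: 4667 mL

Scaling factor: 56/18 = 28/9.
all-purpose flour: (2 cup + 15 tbsp = 2.9375 cup) × 28/9 × 125 g/cup ≈ 1142 g
pumpkin purée: 3.5 cup × 28/9 × 244 g/cup ÷ 28.35 g/oz ≈ 94 oz
dried cranberries: 175 g × 28/9 ÷ 140 g/cup × 16 tbsp/cup ≈ 62 tbsp
powdered sugar: (2 cup + 7 tbsp = 2.4375 cup) × 28/9 × 120 g/cup = 910 g
cocoa powder: 3.5 cup × 28/9 × 85 g/cup ≈ 926 g
molasses: 1.5 L × 28/9 × 1000 mL/L ≈ 4667 mL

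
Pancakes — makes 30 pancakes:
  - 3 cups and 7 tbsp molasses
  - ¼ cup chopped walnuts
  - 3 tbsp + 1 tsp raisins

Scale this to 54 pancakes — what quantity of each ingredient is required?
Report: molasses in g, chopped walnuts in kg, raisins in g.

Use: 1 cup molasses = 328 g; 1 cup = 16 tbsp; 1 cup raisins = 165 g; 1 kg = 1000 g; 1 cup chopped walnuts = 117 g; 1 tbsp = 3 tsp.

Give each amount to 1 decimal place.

molasses: 2029.5 g; chopped walnuts: 0.1 kg; raisins: 61.9 g

Scaling factor: 54/30 = 9/5 = 1.8.
molasses: (3 cup + 7 tbsp = 3.4375 cup) × 9/5 × 328 g/cup = 2029.5 g
chopped walnuts: 0.25 cup × 9/5 × 117 g/cup ÷ 1000 g/kg ≈ 0.1 kg
raisins: (3 tbsp + 1 tsp = 10/3 tbsp) × 9/5 ÷ 16 tbsp/cup × 165 g/cup ≈ 61.9 g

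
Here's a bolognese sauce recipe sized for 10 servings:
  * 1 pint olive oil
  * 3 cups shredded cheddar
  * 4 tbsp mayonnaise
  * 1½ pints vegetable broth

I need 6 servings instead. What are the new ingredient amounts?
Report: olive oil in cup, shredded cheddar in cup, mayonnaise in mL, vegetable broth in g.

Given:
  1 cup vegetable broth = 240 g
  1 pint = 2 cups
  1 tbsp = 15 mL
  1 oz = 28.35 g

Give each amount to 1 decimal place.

olive oil: 1.2 cup; shredded cheddar: 1.8 cup; mayonnaise: 36.0 mL; vegetable broth: 432.0 g

Scaling factor: 6/10 = 3/5 = 0.6.
olive oil: 1 pint × 3/5 × 2 cup/pint = 1.2 cup
shredded cheddar: 3 cup × 3/5 = 1.8 cup
mayonnaise: 4 tbsp × 3/5 × 15 mL/tbsp = 36.0 mL
vegetable broth: 1.5 pint × 3/5 × 2 cup/pint × 240 g/cup = 432.0 g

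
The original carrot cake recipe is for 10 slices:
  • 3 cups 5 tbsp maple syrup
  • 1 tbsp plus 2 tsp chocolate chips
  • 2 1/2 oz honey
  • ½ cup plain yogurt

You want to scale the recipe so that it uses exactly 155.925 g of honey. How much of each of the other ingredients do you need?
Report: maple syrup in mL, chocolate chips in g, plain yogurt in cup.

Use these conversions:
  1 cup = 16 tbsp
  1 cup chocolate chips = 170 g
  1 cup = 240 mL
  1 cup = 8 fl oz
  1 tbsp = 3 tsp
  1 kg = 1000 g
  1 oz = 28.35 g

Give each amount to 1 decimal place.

maple syrup: 1749.0 mL; chocolate chips: 39.0 g; plain yogurt: 1.1 cup

The original recipe has 70.875 g of honey, so the scaling factor is 155.925 ÷ 70.875 = 11/5 = 2.2.
maple syrup: (3 cup + 5 tbsp = 3.3125 cup) × 11/5 × 240 mL/cup = 1749.0 mL
chocolate chips: (1 tbsp + 2 tsp = 5/3 tbsp) × 11/5 ÷ 16 tbsp/cup × 170 g/cup ≈ 39.0 g
plain yogurt: 0.5 cup × 11/5 = 1.1 cup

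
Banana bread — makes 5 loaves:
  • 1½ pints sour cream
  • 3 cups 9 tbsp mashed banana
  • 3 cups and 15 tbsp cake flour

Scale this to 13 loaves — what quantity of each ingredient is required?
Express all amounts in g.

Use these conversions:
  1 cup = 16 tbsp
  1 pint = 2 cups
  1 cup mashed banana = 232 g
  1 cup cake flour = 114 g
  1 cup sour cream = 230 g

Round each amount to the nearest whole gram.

Scaling factor: 13/5 = 2.6.
sour cream: 1.5 pint × 13/5 × 2 cup/pint × 230 g/cup = 1794 g
mashed banana: (3 cup + 9 tbsp = 3.5625 cup) × 13/5 × 232 g/cup ≈ 2149 g
cake flour: (3 cup + 15 tbsp = 3.9375 cup) × 13/5 × 114 g/cup ≈ 1167 g

sour cream: 1794 g; mashed banana: 2149 g; cake flour: 1167 g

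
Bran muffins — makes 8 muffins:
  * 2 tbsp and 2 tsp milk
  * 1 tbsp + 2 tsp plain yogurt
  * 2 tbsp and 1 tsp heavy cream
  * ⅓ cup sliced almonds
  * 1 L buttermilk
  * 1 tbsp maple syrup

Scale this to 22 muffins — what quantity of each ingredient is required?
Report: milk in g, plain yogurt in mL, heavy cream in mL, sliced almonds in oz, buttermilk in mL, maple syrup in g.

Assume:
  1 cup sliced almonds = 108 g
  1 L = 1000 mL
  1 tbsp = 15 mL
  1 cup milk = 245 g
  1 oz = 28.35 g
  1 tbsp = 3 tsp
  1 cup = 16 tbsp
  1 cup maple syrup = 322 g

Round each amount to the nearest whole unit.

Scaling factor: 22/8 = 11/4 = 2.75.
milk: (2 tbsp + 2 tsp = 8/3 tbsp) × 11/4 ÷ 16 tbsp/cup × 245 g/cup ≈ 112 g
plain yogurt: (1 tbsp + 2 tsp = 5/3 tbsp) × 11/4 × 15 mL/tbsp ≈ 69 mL
heavy cream: (2 tbsp + 1 tsp = 7/3 tbsp) × 11/4 × 15 mL/tbsp ≈ 96 mL
sliced almonds: 1/3 cup × 11/4 × 108 g/cup ÷ 28.35 g/oz ≈ 3 oz
buttermilk: 1 L × 11/4 × 1000 mL/L = 2750 mL
maple syrup: 1 tbsp × 11/4 ÷ 16 tbsp/cup × 322 g/cup ≈ 55 g

milk: 112 g; plain yogurt: 69 mL; heavy cream: 96 mL; sliced almonds: 3 oz; buttermilk: 2750 mL; maple syrup: 55 g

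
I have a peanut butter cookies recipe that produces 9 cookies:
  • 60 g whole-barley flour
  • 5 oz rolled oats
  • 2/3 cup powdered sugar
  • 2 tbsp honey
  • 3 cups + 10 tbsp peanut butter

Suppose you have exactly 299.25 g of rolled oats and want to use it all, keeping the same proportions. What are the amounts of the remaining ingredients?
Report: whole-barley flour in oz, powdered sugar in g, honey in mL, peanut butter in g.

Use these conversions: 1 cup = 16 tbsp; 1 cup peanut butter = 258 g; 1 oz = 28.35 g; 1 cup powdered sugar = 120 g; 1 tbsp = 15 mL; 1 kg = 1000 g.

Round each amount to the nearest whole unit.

The original recipe has 141.75 g of rolled oats, so the scaling factor is 299.25 ÷ 141.75 = 19/9.
whole-barley flour: 60 g × 19/9 ÷ 28.35 g/oz ≈ 4 oz
powdered sugar: 2/3 cup × 19/9 × 120 g/cup ≈ 169 g
honey: 2 tbsp × 19/9 × 15 mL/tbsp ≈ 63 mL
peanut butter: (3 cup + 10 tbsp = 3.625 cup) × 19/9 × 258 g/cup ≈ 1974 g

whole-barley flour: 4 oz; powdered sugar: 169 g; honey: 63 mL; peanut butter: 1974 g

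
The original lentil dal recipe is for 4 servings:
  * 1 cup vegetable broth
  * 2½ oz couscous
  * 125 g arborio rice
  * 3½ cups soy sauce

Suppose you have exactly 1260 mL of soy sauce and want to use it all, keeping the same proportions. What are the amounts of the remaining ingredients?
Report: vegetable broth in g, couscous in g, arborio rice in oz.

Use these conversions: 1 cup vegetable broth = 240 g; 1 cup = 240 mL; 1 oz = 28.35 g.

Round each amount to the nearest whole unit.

vegetable broth: 360 g; couscous: 106 g; arborio rice: 7 oz

The original recipe has 840 mL of soy sauce, so the scaling factor is 1260 ÷ 840 = 3/2 = 1.5.
vegetable broth: 1 cup × 3/2 × 240 g/cup = 360 g
couscous: 2.5 oz × 3/2 × 28.35 g/oz ≈ 106 g
arborio rice: 125 g × 3/2 ÷ 28.35 g/oz ≈ 7 oz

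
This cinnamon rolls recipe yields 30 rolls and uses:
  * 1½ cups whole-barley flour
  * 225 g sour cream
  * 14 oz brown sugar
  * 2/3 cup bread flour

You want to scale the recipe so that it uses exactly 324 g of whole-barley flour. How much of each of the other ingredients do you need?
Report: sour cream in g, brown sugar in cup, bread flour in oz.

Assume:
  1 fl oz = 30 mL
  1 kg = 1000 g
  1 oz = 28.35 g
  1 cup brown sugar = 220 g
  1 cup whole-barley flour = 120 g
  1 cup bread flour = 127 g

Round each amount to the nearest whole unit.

sour cream: 405 g; brown sugar: 3 cup; bread flour: 5 oz

The original recipe has 180 g of whole-barley flour, so the scaling factor is 324 ÷ 180 = 9/5 = 1.8.
sour cream: 225 g × 9/5 = 405 g
brown sugar: 14 oz × 9/5 × 28.35 g/oz ÷ 220 g/cup ≈ 3 cup
bread flour: 2/3 cup × 9/5 × 127 g/cup ÷ 28.35 g/oz ≈ 5 oz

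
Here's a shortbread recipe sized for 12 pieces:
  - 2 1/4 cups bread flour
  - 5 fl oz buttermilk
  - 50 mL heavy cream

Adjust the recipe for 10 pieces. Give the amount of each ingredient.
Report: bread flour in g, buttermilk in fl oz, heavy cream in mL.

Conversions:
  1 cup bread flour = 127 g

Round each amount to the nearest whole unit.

bread flour: 238 g; buttermilk: 4 fl oz; heavy cream: 42 mL

Scaling factor: 10/12 = 5/6.
bread flour: 2.25 cup × 5/6 × 127 g/cup ≈ 238 g
buttermilk: 5 fl oz × 5/6 ≈ 4 fl oz
heavy cream: 50 mL × 5/6 ≈ 42 mL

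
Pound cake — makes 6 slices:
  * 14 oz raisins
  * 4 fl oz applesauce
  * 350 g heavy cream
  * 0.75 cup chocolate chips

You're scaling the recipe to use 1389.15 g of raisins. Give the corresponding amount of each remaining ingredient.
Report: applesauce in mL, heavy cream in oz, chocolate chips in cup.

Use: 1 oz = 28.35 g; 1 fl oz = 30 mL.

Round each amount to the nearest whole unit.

applesauce: 420 mL; heavy cream: 43 oz; chocolate chips: 3 cup

The original recipe has 396.9 g of raisins, so the scaling factor is 1389.15 ÷ 396.9 = 7/2 = 3.5.
applesauce: 4 fl oz × 7/2 × 30 mL/fl oz = 420 mL
heavy cream: 350 g × 7/2 ÷ 28.35 g/oz ≈ 43 oz
chocolate chips: 0.75 cup × 7/2 ≈ 3 cup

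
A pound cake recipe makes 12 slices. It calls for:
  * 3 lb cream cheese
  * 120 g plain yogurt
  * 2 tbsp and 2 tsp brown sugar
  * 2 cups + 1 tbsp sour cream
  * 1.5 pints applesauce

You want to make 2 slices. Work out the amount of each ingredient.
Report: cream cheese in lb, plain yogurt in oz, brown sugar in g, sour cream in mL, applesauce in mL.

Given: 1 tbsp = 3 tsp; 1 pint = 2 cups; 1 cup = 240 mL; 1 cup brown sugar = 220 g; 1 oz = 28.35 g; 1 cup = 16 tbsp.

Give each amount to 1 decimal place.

Scaling factor: 2/12 = 1/6.
cream cheese: 3 lb × 1/6 = 0.5 lb
plain yogurt: 120 g × 1/6 ÷ 28.35 g/oz ≈ 0.7 oz
brown sugar: (2 tbsp + 2 tsp = 8/3 tbsp) × 1/6 ÷ 16 tbsp/cup × 220 g/cup ≈ 6.1 g
sour cream: (2 cup + 1 tbsp = 2.0625 cup) × 1/6 × 240 mL/cup = 82.5 mL
applesauce: 1.5 pint × 1/6 × 2 cup/pint × 240 mL/cup = 120.0 mL

cream cheese: 0.5 lb; plain yogurt: 0.7 oz; brown sugar: 6.1 g; sour cream: 82.5 mL; applesauce: 120.0 mL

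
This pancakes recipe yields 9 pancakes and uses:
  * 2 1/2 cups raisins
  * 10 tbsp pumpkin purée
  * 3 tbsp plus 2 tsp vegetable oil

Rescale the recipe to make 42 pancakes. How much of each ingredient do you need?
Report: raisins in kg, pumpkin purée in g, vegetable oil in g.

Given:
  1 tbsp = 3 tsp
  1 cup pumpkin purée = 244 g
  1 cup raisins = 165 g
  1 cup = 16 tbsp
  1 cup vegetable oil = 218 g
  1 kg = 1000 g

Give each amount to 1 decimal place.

raisins: 1.9 kg; pumpkin purée: 711.7 g; vegetable oil: 233.1 g

Scaling factor: 42/9 = 14/3.
raisins: 2.5 cup × 14/3 × 165 g/cup ÷ 1000 g/kg ≈ 1.9 kg
pumpkin purée: 10 tbsp × 14/3 ÷ 16 tbsp/cup × 244 g/cup ≈ 711.7 g
vegetable oil: (3 tbsp + 2 tsp = 11/3 tbsp) × 14/3 ÷ 16 tbsp/cup × 218 g/cup ≈ 233.1 g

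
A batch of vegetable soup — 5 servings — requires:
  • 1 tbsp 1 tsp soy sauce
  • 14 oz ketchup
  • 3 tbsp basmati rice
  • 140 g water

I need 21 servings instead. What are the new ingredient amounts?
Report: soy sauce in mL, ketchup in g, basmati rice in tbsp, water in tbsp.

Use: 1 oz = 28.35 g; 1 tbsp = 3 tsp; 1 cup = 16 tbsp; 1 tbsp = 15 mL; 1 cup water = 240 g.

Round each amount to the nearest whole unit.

Scaling factor: 21/5 = 4.2.
soy sauce: (1 tbsp + 1 tsp = 4/3 tbsp) × 21/5 × 15 mL/tbsp = 84 mL
ketchup: 14 oz × 21/5 × 28.35 g/oz ≈ 1667 g
basmati rice: 3 tbsp × 21/5 ≈ 13 tbsp
water: 140 g × 21/5 ÷ 240 g/cup × 16 tbsp/cup ≈ 39 tbsp

soy sauce: 84 mL; ketchup: 1667 g; basmati rice: 13 tbsp; water: 39 tbsp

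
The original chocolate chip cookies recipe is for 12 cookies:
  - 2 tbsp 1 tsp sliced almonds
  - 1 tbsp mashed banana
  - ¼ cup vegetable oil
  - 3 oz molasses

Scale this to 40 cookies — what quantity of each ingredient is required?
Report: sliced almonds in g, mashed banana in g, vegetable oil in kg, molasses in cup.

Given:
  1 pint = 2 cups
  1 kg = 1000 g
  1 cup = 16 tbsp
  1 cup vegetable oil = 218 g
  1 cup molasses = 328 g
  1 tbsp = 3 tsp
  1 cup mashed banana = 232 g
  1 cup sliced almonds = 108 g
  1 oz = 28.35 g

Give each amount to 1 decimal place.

sliced almonds: 52.5 g; mashed banana: 48.3 g; vegetable oil: 0.2 kg; molasses: 0.9 cup

Scaling factor: 40/12 = 10/3.
sliced almonds: (2 tbsp + 1 tsp = 7/3 tbsp) × 10/3 ÷ 16 tbsp/cup × 108 g/cup = 52.5 g
mashed banana: 1 tbsp × 10/3 ÷ 16 tbsp/cup × 232 g/cup ≈ 48.3 g
vegetable oil: 0.25 cup × 10/3 × 218 g/cup ÷ 1000 g/kg ≈ 0.2 kg
molasses: 3 oz × 10/3 × 28.35 g/oz ÷ 328 g/cup ≈ 0.9 cup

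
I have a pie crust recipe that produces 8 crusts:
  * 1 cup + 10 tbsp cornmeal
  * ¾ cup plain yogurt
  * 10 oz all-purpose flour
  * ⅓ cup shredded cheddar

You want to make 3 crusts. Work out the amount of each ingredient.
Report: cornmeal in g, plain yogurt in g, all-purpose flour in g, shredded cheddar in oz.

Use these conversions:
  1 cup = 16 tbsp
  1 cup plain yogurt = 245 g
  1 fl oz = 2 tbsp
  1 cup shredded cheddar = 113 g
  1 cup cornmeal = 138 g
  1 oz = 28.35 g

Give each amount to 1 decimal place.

cornmeal: 84.1 g; plain yogurt: 68.9 g; all-purpose flour: 106.3 g; shredded cheddar: 0.5 oz

Scaling factor: 3/8 = 0.375.
cornmeal: (1 cup + 10 tbsp = 1.625 cup) × 3/8 × 138 g/cup ≈ 84.1 g
plain yogurt: 0.75 cup × 3/8 × 245 g/cup ≈ 68.9 g
all-purpose flour: 10 oz × 3/8 × 28.35 g/oz ≈ 106.3 g
shredded cheddar: 1/3 cup × 3/8 × 113 g/cup ÷ 28.35 g/oz ≈ 0.5 oz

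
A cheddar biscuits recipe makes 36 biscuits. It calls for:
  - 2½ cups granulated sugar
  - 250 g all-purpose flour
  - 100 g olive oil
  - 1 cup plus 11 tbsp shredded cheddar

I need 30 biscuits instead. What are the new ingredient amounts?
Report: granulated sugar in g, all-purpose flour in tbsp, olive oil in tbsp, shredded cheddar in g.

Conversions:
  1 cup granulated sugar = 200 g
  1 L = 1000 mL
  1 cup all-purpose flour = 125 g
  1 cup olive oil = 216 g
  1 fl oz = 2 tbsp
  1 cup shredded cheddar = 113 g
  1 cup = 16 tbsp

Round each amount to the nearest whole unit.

granulated sugar: 417 g; all-purpose flour: 27 tbsp; olive oil: 6 tbsp; shredded cheddar: 159 g

Scaling factor: 30/36 = 5/6.
granulated sugar: 2.5 cup × 5/6 × 200 g/cup ≈ 417 g
all-purpose flour: 250 g × 5/6 ÷ 125 g/cup × 16 tbsp/cup ≈ 27 tbsp
olive oil: 100 g × 5/6 ÷ 216 g/cup × 16 tbsp/cup ≈ 6 tbsp
shredded cheddar: (1 cup + 11 tbsp = 1.6875 cup) × 5/6 × 113 g/cup ≈ 159 g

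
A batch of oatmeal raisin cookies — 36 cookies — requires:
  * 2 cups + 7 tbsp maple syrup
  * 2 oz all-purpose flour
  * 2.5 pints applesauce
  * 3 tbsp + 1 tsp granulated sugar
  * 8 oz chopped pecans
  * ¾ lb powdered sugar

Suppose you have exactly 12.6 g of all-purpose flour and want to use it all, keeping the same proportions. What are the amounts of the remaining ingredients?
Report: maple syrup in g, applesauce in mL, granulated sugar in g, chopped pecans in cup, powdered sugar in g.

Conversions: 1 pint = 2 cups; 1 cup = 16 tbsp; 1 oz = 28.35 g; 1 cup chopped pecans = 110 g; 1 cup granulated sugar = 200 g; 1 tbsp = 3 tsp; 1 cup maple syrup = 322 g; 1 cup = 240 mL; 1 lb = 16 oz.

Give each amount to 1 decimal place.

The original recipe has 56.7 g of all-purpose flour, so the scaling factor is 12.6 ÷ 56.7 = 2/9.
maple syrup: (2 cup + 7 tbsp = 2.4375 cup) × 2/9 × 322 g/cup ≈ 174.4 g
applesauce: 2.5 pint × 2/9 × 2 cup/pint × 240 mL/cup ≈ 266.7 mL
granulated sugar: (3 tbsp + 1 tsp = 10/3 tbsp) × 2/9 ÷ 16 tbsp/cup × 200 g/cup ≈ 9.3 g
chopped pecans: 8 oz × 2/9 × 28.35 g/oz ÷ 110 g/cup ≈ 0.5 cup
powdered sugar: 0.75 lb × 2/9 × 16 oz/lb × 28.35 g/oz = 75.6 g

maple syrup: 174.4 g; applesauce: 266.7 mL; granulated sugar: 9.3 g; chopped pecans: 0.5 cup; powdered sugar: 75.6 g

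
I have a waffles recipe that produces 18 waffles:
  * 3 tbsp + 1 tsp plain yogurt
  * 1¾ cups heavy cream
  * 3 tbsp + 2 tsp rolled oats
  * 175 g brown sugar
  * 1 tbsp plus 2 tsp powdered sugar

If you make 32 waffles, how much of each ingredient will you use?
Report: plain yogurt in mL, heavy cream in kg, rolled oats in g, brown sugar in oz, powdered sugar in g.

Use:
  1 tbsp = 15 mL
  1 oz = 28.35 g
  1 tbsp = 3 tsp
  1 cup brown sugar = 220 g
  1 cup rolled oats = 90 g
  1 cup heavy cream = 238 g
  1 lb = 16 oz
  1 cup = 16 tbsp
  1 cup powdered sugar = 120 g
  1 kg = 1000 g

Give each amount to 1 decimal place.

Scaling factor: 32/18 = 16/9.
plain yogurt: (3 tbsp + 1 tsp = 10/3 tbsp) × 16/9 × 15 mL/tbsp ≈ 88.9 mL
heavy cream: 1.75 cup × 16/9 × 238 g/cup ÷ 1000 g/kg ≈ 0.7 kg
rolled oats: (3 tbsp + 2 tsp = 11/3 tbsp) × 16/9 ÷ 16 tbsp/cup × 90 g/cup ≈ 36.7 g
brown sugar: 175 g × 16/9 ÷ 28.35 g/oz ≈ 11.0 oz
powdered sugar: (1 tbsp + 2 tsp = 5/3 tbsp) × 16/9 ÷ 16 tbsp/cup × 120 g/cup ≈ 22.2 g

plain yogurt: 88.9 mL; heavy cream: 0.7 kg; rolled oats: 36.7 g; brown sugar: 11.0 oz; powdered sugar: 22.2 g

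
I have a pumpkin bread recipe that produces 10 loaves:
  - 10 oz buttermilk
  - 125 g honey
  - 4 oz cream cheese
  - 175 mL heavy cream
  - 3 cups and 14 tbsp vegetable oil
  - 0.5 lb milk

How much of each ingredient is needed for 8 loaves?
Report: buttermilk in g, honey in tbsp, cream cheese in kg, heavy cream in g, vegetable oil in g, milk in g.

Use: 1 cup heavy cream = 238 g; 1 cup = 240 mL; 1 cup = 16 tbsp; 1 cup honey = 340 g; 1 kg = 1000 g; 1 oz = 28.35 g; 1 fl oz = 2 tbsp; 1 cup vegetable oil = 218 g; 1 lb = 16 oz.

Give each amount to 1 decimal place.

Scaling factor: 8/10 = 4/5 = 0.8.
buttermilk: 10 oz × 4/5 × 28.35 g/oz = 226.8 g
honey: 125 g × 4/5 ÷ 340 g/cup × 16 tbsp/cup ≈ 4.7 tbsp
cream cheese: 4 oz × 4/5 × 28.35 g/oz ÷ 1000 g/kg ≈ 0.1 kg
heavy cream: 175 mL × 4/5 ÷ 240 mL/cup × 238 g/cup ≈ 138.8 g
vegetable oil: (3 cup + 14 tbsp = 3.875 cup) × 4/5 × 218 g/cup = 675.8 g
milk: 0.5 lb × 4/5 × 16 oz/lb × 28.35 g/oz ≈ 181.4 g

buttermilk: 226.8 g; honey: 4.7 tbsp; cream cheese: 0.1 kg; heavy cream: 138.8 g; vegetable oil: 675.8 g; milk: 181.4 g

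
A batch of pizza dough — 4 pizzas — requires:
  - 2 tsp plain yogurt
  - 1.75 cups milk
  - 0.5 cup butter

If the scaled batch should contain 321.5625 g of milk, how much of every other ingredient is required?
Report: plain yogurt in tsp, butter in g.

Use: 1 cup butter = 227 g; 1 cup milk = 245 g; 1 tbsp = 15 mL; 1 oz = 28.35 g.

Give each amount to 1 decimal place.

plain yogurt: 1.5 tsp; butter: 85.1 g

The original recipe has 428.75 g of milk, so the scaling factor is 321.5625 ÷ 428.75 = 3/4 = 0.75.
plain yogurt: 2 tsp × 3/4 = 1.5 tsp
butter: 0.5 cup × 3/4 × 227 g/cup ≈ 85.1 g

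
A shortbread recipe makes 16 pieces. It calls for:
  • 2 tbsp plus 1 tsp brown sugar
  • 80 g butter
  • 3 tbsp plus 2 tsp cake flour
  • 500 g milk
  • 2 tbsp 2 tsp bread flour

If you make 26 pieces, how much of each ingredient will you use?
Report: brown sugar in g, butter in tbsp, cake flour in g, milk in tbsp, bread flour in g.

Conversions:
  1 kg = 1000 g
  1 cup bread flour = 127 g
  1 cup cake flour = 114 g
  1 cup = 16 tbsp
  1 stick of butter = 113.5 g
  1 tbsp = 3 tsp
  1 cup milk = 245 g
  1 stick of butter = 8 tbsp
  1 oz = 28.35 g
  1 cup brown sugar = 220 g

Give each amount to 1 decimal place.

brown sugar: 52.1 g; butter: 9.2 tbsp; cake flour: 42.5 g; milk: 53.1 tbsp; bread flour: 34.4 g

Scaling factor: 26/16 = 13/8 = 1.625.
brown sugar: (2 tbsp + 1 tsp = 7/3 tbsp) × 13/8 ÷ 16 tbsp/cup × 220 g/cup ≈ 52.1 g
butter: 80 g × 13/8 ÷ 113.5 g/stick × 8 tbsp/stick ≈ 9.2 tbsp
cake flour: (3 tbsp + 2 tsp = 11/3 tbsp) × 13/8 ÷ 16 tbsp/cup × 114 g/cup ≈ 42.5 g
milk: 500 g × 13/8 ÷ 245 g/cup × 16 tbsp/cup ≈ 53.1 tbsp
bread flour: (2 tbsp + 2 tsp = 8/3 tbsp) × 13/8 ÷ 16 tbsp/cup × 127 g/cup ≈ 34.4 g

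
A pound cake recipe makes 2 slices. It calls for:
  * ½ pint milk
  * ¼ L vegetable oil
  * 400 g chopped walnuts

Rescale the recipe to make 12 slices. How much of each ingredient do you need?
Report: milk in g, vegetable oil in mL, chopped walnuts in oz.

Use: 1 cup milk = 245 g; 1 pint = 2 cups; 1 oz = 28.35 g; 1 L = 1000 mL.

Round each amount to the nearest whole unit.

Scaling factor: 12/2 = 6.
milk: 0.5 pint × 6 × 2 cup/pint × 245 g/cup = 1470 g
vegetable oil: 0.25 L × 6 × 1000 mL/L = 1500 mL
chopped walnuts: 400 g × 6 ÷ 28.35 g/oz ≈ 85 oz

milk: 1470 g; vegetable oil: 1500 mL; chopped walnuts: 85 oz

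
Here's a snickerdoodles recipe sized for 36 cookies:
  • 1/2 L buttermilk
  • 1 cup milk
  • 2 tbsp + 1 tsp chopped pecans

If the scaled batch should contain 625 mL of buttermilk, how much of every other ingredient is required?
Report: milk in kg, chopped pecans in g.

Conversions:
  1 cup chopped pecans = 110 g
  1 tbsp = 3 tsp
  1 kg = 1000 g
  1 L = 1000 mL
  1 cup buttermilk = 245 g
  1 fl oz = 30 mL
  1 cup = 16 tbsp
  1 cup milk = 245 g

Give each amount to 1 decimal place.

milk: 0.3 kg; chopped pecans: 20.1 g

The original recipe has 500 mL of buttermilk, so the scaling factor is 625 ÷ 500 = 5/4 = 1.25.
milk: 1 cup × 5/4 × 245 g/cup ÷ 1000 g/kg ≈ 0.3 kg
chopped pecans: (2 tbsp + 1 tsp = 7/3 tbsp) × 5/4 ÷ 16 tbsp/cup × 110 g/cup ≈ 20.1 g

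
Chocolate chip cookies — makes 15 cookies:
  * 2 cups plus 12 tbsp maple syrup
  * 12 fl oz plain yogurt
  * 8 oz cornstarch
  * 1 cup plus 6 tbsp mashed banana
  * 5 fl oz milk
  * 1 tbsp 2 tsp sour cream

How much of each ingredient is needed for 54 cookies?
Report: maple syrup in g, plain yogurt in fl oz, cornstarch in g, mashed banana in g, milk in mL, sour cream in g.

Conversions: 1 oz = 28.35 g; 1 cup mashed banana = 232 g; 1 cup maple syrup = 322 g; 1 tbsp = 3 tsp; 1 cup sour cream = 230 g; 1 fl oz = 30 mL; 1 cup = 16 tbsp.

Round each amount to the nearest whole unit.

Scaling factor: 54/15 = 18/5 = 3.6.
maple syrup: (2 cup + 12 tbsp = 2.75 cup) × 18/5 × 322 g/cup ≈ 3188 g
plain yogurt: 12 fl oz × 18/5 ≈ 43 fl oz
cornstarch: 8 oz × 18/5 × 28.35 g/oz ≈ 816 g
mashed banana: (1 cup + 6 tbsp = 1.375 cup) × 18/5 × 232 g/cup ≈ 1148 g
milk: 5 fl oz × 18/5 × 30 mL/fl oz = 540 mL
sour cream: (1 tbsp + 2 tsp = 5/3 tbsp) × 18/5 ÷ 16 tbsp/cup × 230 g/cup ≈ 86 g

maple syrup: 3188 g; plain yogurt: 43 fl oz; cornstarch: 816 g; mashed banana: 1148 g; milk: 540 mL; sour cream: 86 g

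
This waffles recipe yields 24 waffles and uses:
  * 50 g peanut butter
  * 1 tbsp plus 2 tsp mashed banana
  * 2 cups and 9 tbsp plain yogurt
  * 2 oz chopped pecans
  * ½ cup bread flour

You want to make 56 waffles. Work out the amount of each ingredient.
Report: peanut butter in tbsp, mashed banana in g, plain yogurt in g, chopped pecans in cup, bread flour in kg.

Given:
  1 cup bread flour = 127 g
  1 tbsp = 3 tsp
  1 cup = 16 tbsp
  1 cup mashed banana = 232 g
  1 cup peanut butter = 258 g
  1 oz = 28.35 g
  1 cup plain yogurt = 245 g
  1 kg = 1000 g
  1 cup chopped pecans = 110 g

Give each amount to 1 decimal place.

peanut butter: 7.2 tbsp; mashed banana: 56.4 g; plain yogurt: 1464.9 g; chopped pecans: 1.2 cup; bread flour: 0.1 kg

Scaling factor: 56/24 = 7/3.
peanut butter: 50 g × 7/3 ÷ 258 g/cup × 16 tbsp/cup ≈ 7.2 tbsp
mashed banana: (1 tbsp + 2 tsp = 5/3 tbsp) × 7/3 ÷ 16 tbsp/cup × 232 g/cup ≈ 56.4 g
plain yogurt: (2 cup + 9 tbsp = 2.5625 cup) × 7/3 × 245 g/cup ≈ 1464.9 g
chopped pecans: 2 oz × 7/3 × 28.35 g/oz ÷ 110 g/cup ≈ 1.2 cup
bread flour: 0.5 cup × 7/3 × 127 g/cup ÷ 1000 g/kg ≈ 0.1 kg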